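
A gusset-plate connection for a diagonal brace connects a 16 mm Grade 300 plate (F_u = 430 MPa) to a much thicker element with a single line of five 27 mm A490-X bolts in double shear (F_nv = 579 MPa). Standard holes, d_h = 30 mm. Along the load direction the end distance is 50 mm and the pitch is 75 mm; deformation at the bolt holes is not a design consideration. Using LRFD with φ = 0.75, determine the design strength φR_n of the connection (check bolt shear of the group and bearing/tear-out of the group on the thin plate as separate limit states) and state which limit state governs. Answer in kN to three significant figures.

1660 kN (bearing governs)

Bolt shear: A_b = π·27²/4 = 572.6 mm²; R_n = 579 × 572.6 × 5 × 2 / 1000 = 3315 kN → 0.75 × 3315 = 2490 kN.
Bearing (1.5 l_c t F_u ≤ 3.0 d t F_u): upper limit = 3.0·27·16·430 / 1000 = 557.3 kN.
  Edge l_c = 50 − 30/2 = 35 → r_n = 361.2 kN; interior l_c = 75 − 30 = 45 → r_n = 464.4 kN.
  R_n,bearing = 1·361.2 + 4·464.4 = 2219 kN → 0.75 × 2219 = 1660 kN.
Bearing governs: 1660 kN.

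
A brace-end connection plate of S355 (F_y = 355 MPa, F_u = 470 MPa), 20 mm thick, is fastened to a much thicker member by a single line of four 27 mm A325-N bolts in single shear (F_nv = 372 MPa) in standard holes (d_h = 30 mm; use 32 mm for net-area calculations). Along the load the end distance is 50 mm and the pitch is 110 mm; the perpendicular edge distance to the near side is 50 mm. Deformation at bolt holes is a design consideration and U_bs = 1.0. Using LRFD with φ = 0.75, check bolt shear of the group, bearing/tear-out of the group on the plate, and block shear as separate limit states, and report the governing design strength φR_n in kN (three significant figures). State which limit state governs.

639 kN (bolt shear governs)

Bolt shear: A_b = π·27²/4 = 572.6 mm²; R_n = 372 × 572.6 × 4 × 1 / 1000 = 852 kN → 0.75 × 852 = 639 kN.
Bearing: edge l_c = 35, r_n = 394.8 kN; interior l_c = 80, r_n = 609.1 kN; R_n = 394.8 + 3·609.1 = 2222 kN → 1670 kN.
Block shear: A_gv = 7600, A_nv = 5360, A_nt = 680 mm²; R_n = min(0.6F_uA_nv, 0.6F_yA_gv) + U_bs·F_u·A_nt = 1831 kN → 1370 kN.
Bolt shear governs: 639 kN.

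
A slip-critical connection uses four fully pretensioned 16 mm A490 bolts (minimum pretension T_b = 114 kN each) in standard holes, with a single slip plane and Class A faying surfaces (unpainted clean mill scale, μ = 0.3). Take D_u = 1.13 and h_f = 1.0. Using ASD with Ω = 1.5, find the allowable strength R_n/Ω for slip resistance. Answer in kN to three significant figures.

103 kN

R_n = μ · D_u · h_f · T_b · n_s · n_b = 0.3 × 1.13 × 1.0 × 114 × 1 × 4 = 154.6 kN.
Allowable strength R_n/Ω = 154.6 / 1.5 = 103 kN.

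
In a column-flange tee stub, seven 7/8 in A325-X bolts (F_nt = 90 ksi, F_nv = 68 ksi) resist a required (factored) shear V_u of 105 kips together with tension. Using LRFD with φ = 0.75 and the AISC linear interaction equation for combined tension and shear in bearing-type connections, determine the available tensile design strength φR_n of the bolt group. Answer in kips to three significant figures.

A_b = π·0.875²/4 = 0.6013 in²; f_rv = 105 / (7 × 0.6013) = 24.95 ksi.
F'_nt = 1.3 F_nt − (F_nt / φF_nv) f_rv = 1.3·90 − (90/(0.75·68))·24.95 = 72.98 ksi, capped at F_nt → F'_nt = 72.98 ksi.
R_n = F'_nt · A_b · n = 72.98 × 0.6013 × 7 = 307.2 kips.
Design strength φR_n = 0.75 × 307.2 = 230 kips.

230 kips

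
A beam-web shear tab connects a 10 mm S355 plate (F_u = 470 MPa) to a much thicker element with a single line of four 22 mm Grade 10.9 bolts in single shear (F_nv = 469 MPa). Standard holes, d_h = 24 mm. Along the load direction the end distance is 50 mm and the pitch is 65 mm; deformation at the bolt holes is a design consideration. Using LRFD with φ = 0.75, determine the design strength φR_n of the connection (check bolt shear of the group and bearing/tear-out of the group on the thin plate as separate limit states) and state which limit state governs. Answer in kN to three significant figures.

535 kN (bolt shear governs)

Bolt shear: A_b = π·22²/4 = 380.1 mm²; R_n = 469 × 380.1 × 4 × 1 / 1000 = 713.1 kN → 0.75 × 713.1 = 535 kN.
Bearing (1.2 l_c t F_u ≤ 2.4 d t F_u): upper limit = 2.4·22·10·470 / 1000 = 248.2 kN.
  Edge l_c = 50 − 24/2 = 38 → r_n = 214.3 kN; interior l_c = 65 − 24 = 41 → r_n = 231.2 kN.
  R_n,bearing = 1·214.3 + 3·231.2 = 908 kN → 0.75 × 908 = 681 kN.
Bolt shear governs: 535 kN.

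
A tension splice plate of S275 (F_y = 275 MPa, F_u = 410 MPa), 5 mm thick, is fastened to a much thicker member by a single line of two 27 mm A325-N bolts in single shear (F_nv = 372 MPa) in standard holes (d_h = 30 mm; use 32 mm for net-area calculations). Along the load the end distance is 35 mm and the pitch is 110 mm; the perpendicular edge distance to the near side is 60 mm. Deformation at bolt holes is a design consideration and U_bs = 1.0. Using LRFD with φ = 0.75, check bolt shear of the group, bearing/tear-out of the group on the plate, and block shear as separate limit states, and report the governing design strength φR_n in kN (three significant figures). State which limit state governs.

Bolt shear: A_b = π·27²/4 = 572.6 mm²; R_n = 372 × 572.6 × 2 × 1 / 1000 = 426 kN → 0.75 × 426 = 319 kN.
Bearing: edge l_c = 20, r_n = 49.2 kN; interior l_c = 80, r_n = 132.8 kN; R_n = 49.2 + 1·132.8 = 182 kN → 137 kN.
Block shear: A_gv = 725, A_nv = 485, A_nt = 220 mm²; R_n = min(0.6F_uA_nv, 0.6F_yA_gv) + U_bs·F_u·A_nt = 209.5 kN → 157 kN.
Bearing governs: 137 kN.

137 kN (bearing governs)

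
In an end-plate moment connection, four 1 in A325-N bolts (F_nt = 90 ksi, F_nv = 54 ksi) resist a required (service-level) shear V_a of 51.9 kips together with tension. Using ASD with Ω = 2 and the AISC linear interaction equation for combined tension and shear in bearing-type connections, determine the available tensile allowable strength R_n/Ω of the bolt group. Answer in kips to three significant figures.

97.3 kips

A_b = π·1²/4 = 0.7854 in²; f_rv = 51.9 / (4 × 0.7854) = 16.52 ksi.
F'_nt = 1.3 F_nt − (Ω F_nt / F_nv) f_rv = 1.3·90 − (2·90/54)·16.52 = 61.93 ksi, capped at F_nt → F'_nt = 61.93 ksi.
R_n = F'_nt · A_b · n = 61.93 × 0.7854 × 4 = 194.6 kips.
Allowable strength R_n/Ω = 194.6 / 2 = 97.3 kips.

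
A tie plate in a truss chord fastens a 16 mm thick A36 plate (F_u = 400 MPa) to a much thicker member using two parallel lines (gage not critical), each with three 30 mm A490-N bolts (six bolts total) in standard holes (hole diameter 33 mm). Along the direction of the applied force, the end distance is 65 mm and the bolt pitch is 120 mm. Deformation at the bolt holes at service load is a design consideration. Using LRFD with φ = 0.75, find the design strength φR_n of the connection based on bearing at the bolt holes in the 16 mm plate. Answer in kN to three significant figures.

Per bolt r_n = 1.2 l_c t F_u ≤ 2.4 d t F_u; upper limit = 2.4 × 30 × 16 × 400 / 1000 = 460.8 kN.
Edge bolt: l_c = 65 − 33/2 = 48.5 mm → 1.2 × 48.5 × 16 × 400 / 1000 = 372.5 → r_n = 372.5 kN.
Interior bolts: l_c = 120 − 33 = 87 mm → 1.2 × 87 × 16 × 400 / 1000 = 668.2 → r_n = 460.8 kN.
R_n = 2 × 372.5 + 4 × 460.8 = 2588 kN.
Design strength φR_n = 0.75 × 2588 = 1940 kN.

1940 kN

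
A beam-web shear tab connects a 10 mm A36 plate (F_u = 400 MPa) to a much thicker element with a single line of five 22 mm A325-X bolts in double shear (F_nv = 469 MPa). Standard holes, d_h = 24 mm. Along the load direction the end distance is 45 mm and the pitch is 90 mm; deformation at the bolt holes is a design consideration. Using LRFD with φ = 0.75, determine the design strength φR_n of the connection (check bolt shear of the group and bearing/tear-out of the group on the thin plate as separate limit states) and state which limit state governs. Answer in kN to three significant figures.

Bolt shear: A_b = π·22²/4 = 380.1 mm²; R_n = 469 × 380.1 × 5 × 2 / 1000 = 1783 kN → 0.75 × 1783 = 1340 kN.
Bearing (1.2 l_c t F_u ≤ 2.4 d t F_u): upper limit = 2.4·22·10·400 / 1000 = 211.2 kN.
  Edge l_c = 45 − 24/2 = 33 → r_n = 158.4 kN; interior l_c = 90 − 24 = 66 → r_n = 211.2 kN.
  R_n,bearing = 1·158.4 + 4·211.2 = 1003 kN → 0.75 × 1003 = 752 kN.
Bearing governs: 752 kN.

752 kN (bearing governs)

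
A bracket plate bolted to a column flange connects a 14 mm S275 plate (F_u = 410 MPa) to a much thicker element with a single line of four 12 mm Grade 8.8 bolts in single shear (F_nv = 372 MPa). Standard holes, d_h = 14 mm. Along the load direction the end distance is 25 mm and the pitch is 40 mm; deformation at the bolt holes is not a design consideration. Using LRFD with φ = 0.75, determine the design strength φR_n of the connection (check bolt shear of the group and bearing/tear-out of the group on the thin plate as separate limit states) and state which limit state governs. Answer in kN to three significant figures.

Bolt shear: A_b = π·12²/4 = 113.1 mm²; R_n = 372 × 113.1 × 4 × 1 / 1000 = 168.3 kN → 0.75 × 168.3 = 126 kN.
Bearing (1.5 l_c t F_u ≤ 3.0 d t F_u): upper limit = 3.0·12·14·410 / 1000 = 206.6 kN.
  Edge l_c = 25 − 14/2 = 18 → r_n = 155 kN; interior l_c = 40 − 14 = 26 → r_n = 206.6 kN.
  R_n,bearing = 1·155 + 3·206.6 = 774.9 kN → 0.75 × 774.9 = 581 kN.
Bolt shear governs: 126 kN.

126 kN (bolt shear governs)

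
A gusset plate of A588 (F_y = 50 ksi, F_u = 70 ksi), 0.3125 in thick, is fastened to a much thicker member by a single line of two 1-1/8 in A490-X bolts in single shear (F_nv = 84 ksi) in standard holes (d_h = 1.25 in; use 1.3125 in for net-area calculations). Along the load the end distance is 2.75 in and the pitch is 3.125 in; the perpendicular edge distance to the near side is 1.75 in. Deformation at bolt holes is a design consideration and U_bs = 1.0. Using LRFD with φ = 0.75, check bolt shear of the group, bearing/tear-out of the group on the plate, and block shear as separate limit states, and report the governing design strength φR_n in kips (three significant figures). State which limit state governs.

56.4 kips (block shear governs)

Bolt shear: A_b = π·1.125²/4 = 0.994 in²; R_n = 84 × 0.994 × 2 × 1 = 167 kips → 0.75 × 167 = 125 kips.
Bearing: edge l_c = 2.125, r_n = 55.78 kips; interior l_c = 1.875, r_n = 49.22 kips; R_n = 55.78 + 1·49.22 = 105 kips → 78.8 kips.
Block shear: A_gv = 1.836, A_nv = 1.221, A_nt = 0.3418 in²; R_n = min(0.6F_uA_nv, 0.6F_yA_gv) + U_bs·F_u·A_nt = 75.2 kips → 56.4 kips.
Block shear governs: 56.4 kips.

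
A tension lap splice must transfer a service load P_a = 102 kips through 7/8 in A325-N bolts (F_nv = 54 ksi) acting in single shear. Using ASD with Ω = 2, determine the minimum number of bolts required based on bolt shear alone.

A_b = π·0.875²/4 = 0.6013 in².
Per-bolt allowable strength R_n/Ω = 54 × 0.6013 × 1 / 2 = 16.24 kips.
n ≥ 102 / 16.24 = 6.282 → use 7 bolts.

7 bolts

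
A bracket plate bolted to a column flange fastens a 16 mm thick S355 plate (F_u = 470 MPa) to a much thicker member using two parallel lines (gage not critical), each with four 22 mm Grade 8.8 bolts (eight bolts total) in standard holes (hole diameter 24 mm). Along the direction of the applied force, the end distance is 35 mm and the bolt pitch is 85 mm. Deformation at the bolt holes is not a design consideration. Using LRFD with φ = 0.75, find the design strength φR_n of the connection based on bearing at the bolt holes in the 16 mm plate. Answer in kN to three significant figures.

2620 kN

Per bolt r_n = 1.5 l_c t F_u ≤ 3.0 d t F_u; upper limit = 3.0 × 22 × 16 × 470 / 1000 = 496.3 kN.
Edge bolt: l_c = 35 − 24/2 = 23 mm → 1.5 × 23 × 16 × 470 / 1000 = 259.4 → r_n = 259.4 kN.
Interior bolts: l_c = 85 − 24 = 61 mm → 1.5 × 61 × 16 × 470 / 1000 = 688.1 → r_n = 496.3 kN.
R_n = 2 × 259.4 + 6 × 496.3 = 3497 kN.
Design strength φR_n = 0.75 × 3497 = 2620 kN.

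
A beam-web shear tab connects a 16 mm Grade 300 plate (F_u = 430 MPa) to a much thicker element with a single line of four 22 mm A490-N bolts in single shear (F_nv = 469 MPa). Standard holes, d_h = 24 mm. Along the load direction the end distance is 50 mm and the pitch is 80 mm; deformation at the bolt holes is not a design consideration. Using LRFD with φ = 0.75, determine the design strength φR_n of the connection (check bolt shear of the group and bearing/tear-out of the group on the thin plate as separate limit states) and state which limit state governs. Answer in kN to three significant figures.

535 kN (bolt shear governs)

Bolt shear: A_b = π·22²/4 = 380.1 mm²; R_n = 469 × 380.1 × 4 × 1 / 1000 = 713.1 kN → 0.75 × 713.1 = 535 kN.
Bearing (1.5 l_c t F_u ≤ 3.0 d t F_u): upper limit = 3.0·22·16·430 / 1000 = 454.1 kN.
  Edge l_c = 50 − 24/2 = 38 → r_n = 392.2 kN; interior l_c = 80 − 24 = 56 → r_n = 454.1 kN.
  R_n,bearing = 1·392.2 + 3·454.1 = 1754 kN → 0.75 × 1754 = 1320 kN.
Bolt shear governs: 535 kN.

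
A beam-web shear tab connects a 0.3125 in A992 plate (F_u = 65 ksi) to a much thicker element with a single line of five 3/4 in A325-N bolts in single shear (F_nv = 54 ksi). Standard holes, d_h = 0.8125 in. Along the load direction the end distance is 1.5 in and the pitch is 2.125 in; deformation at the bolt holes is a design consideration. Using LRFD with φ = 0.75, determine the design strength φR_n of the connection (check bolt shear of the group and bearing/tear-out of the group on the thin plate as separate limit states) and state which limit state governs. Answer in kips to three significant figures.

89.5 kips (bolt shear governs)

Bolt shear: A_b = π·0.75²/4 = 0.4418 in²; R_n = 54 × 0.4418 × 5 × 1 = 119.3 kips → 0.75 × 119.3 = 89.5 kips.
Bearing (1.2 l_c t F_u ≤ 2.4 d t F_u): upper limit = 2.4·0.75·0.3125·65 = 36.56 kips.
  Edge l_c = 1.5 − 0.8125/2 = 1.094 → r_n = 26.66 kips; interior l_c = 2.125 − 0.8125 = 1.312 → r_n = 31.99 kips.
  R_n,bearing = 1·26.66 + 4·31.99 = 154.6 kips → 0.75 × 154.6 = 116 kips.
Bolt shear governs: 89.5 kips.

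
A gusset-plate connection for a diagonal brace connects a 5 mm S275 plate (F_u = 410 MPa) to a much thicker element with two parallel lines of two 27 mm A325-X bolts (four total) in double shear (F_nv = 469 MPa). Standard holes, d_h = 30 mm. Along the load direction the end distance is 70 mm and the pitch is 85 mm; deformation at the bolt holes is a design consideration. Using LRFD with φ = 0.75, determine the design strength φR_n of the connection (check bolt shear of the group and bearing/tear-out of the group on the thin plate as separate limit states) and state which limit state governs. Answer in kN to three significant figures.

Bolt shear: A_b = π·27²/4 = 572.6 mm²; R_n = 469 × 572.6 × 4 × 2 / 1000 = 2148 kN → 0.75 × 2148 = 1610 kN.
Bearing (1.2 l_c t F_u ≤ 2.4 d t F_u): upper limit = 2.4·27·5·410 / 1000 = 132.8 kN.
  Edge l_c = 70 − 30/2 = 55 → r_n = 132.8 kN; interior l_c = 85 − 30 = 55 → r_n = 132.8 kN.
  R_n,bearing = 2·132.8 + 2·132.8 = 531.4 kN → 0.75 × 531.4 = 399 kN.
Bearing governs: 399 kN.

399 kN (bearing governs)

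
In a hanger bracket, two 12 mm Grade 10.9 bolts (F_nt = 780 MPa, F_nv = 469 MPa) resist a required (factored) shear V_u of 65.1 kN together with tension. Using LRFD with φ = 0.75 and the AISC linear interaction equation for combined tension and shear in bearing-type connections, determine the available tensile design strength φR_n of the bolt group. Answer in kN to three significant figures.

A_b = π·12²/4 = 113.1 mm²; f_rv = 65.1 × 1000 / (2 × 113.1) = 287.8 MPa.
F'_nt = 1.3 F_nt − (F_nt / φF_nv) f_rv = 1.3·780 − (780/(0.75·469))·287.8 = 375.8 MPa, capped at F_nt → F'_nt = 375.8 MPa.
R_n = F'_nt · A_b · n = 375.8 × 113.1 × 2 / 1000 = 85 kN.
Design strength φR_n = 0.75 × 85 = 63.8 kN.

63.8 kN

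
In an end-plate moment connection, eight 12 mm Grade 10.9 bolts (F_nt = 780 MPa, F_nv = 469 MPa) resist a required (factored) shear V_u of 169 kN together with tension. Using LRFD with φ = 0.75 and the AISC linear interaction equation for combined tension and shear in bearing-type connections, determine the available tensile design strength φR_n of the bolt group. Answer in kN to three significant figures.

407 kN

A_b = π·12²/4 = 113.1 mm²; f_rv = 169 × 1000 / (8 × 113.1) = 186.8 MPa.
F'_nt = 1.3 F_nt − (F_nt / φF_nv) f_rv = 1.3·780 − (780/(0.75·469))·186.8 = 599.8 MPa, capped at F_nt → F'_nt = 599.8 MPa.
R_n = F'_nt · A_b · n = 599.8 × 113.1 × 8 / 1000 = 542.7 kN.
Design strength φR_n = 0.75 × 542.7 = 407 kN.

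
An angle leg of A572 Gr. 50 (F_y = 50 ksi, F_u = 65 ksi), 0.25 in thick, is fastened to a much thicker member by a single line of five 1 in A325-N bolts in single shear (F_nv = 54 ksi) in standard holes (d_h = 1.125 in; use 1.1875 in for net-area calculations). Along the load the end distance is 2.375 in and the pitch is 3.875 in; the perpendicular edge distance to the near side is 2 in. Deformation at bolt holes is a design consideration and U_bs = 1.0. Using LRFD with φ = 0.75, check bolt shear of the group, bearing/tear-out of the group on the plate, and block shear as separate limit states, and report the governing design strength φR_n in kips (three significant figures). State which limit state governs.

Bolt shear: A_b = π·1²/4 = 0.7854 in²; R_n = 54 × 0.7854 × 5 × 1 = 212.1 kips → 0.75 × 212.1 = 159 kips.
Bearing: edge l_c = 1.812, r_n = 35.34 kips; interior l_c = 2.75, r_n = 39 kips; R_n = 35.34 + 4·39 = 191.3 kips → 144 kips.
Block shear: A_gv = 4.469, A_nv = 3.133, A_nt = 0.3516 in²; R_n = min(0.6F_uA_nv, 0.6F_yA_gv) + U_bs·F_u·A_nt = 145 kips → 109 kips.
Block shear governs: 109 kips.

109 kips (block shear governs)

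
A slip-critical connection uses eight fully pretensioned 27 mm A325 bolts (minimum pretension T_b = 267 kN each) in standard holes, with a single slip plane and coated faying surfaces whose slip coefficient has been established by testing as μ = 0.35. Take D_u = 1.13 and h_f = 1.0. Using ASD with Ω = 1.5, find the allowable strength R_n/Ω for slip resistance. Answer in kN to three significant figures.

R_n = μ · D_u · h_f · T_b · n_s · n_b = 0.35 × 1.13 × 1.0 × 267 × 1 × 8 = 844.8 kN.
Allowable strength R_n/Ω = 844.8 / 1.5 = 563 kN.

563 kN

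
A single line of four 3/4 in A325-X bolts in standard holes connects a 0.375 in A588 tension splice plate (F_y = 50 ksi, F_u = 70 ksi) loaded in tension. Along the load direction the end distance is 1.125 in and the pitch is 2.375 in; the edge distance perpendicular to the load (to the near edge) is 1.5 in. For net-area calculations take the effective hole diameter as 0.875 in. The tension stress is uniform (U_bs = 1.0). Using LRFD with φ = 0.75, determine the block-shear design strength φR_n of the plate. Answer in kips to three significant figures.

82.2 kips

Shear plane L_v = 1.125 + 3·2.375 = 8.25 in; A_gv = 8.25 × 0.375 = 3.094 in².
A_nv = (8.25 − 3.5·0.875) × 0.375 = 1.945 in².
A_nt = (1.5 − 0.5·0.875) × 0.375 = 0.3984 in².
0.6 F_u A_nv = 81.7 kips; 0.6 F_y A_gv = 92.81 kips → shear rupture governs the shear term.
R_n = 81.7 + 1.0 × 70 × 0.3984 = 109.6 kips.
Design strength φR_n = 0.75 × 109.6 = 82.2 kips.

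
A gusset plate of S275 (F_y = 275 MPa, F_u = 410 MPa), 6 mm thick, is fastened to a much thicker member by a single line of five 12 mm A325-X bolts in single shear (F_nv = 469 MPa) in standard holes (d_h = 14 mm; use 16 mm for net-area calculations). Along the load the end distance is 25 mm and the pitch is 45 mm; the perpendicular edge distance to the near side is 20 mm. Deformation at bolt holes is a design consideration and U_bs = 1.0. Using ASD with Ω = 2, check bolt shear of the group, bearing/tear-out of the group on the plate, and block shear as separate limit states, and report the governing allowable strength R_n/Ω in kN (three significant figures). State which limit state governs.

113 kN (block shear governs)

Bolt shear: A_b = π·12²/4 = 113.1 mm²; R_n = 469 × 113.1 × 5 × 1 / 1000 = 265.2 kN → 265.2 / 2 = 133 kN.
Bearing: edge l_c = 18, r_n = 53.14 kN; interior l_c = 31, r_n = 70.85 kN; R_n = 53.14 + 4·70.85 = 336.5 kN → 168 kN.
Block shear: A_gv = 1230, A_nv = 798, A_nt = 72 mm²; R_n = min(0.6F_uA_nv, 0.6F_yA_gv) + U_bs·F_u·A_nt = 225.8 kN → 113 kN.
Block shear governs: 113 kN.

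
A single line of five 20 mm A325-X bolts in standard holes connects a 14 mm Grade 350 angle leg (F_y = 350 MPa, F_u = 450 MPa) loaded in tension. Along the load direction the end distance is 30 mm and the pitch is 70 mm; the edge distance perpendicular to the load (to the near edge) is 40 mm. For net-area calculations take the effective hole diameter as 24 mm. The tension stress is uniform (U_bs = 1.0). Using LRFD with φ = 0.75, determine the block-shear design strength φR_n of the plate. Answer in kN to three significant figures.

Shear plane L_v = 30 + 4·70 = 310 mm; A_gv = 310 × 14 = 4340 mm².
A_nv = (310 − 4.5·24) × 14 = 2828 mm².
A_nt = (40 − 0.5·24) × 14 = 392 mm².
0.6 F_u A_nv = 763.6 kN; 0.6 F_y A_gv = 911.4 kN → shear rupture governs the shear term.
R_n = 763.6 + 1.0 × 450 × 392 / 1000 = 940 kN.
Design strength φR_n = 0.75 × 940 = 705 kN.

705 kN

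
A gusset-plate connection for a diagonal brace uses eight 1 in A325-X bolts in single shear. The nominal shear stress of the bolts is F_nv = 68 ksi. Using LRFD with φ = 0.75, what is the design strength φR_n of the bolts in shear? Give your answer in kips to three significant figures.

320 kips

A_b = π × 1² / 4 = 0.7854 in².
R_n = F_nv · A_b · n · n_s = 68 × 0.7854 × 8 × 1 = 427.3 kips.
Design strength φR_n = 0.75 × 427.3 = 320 kips.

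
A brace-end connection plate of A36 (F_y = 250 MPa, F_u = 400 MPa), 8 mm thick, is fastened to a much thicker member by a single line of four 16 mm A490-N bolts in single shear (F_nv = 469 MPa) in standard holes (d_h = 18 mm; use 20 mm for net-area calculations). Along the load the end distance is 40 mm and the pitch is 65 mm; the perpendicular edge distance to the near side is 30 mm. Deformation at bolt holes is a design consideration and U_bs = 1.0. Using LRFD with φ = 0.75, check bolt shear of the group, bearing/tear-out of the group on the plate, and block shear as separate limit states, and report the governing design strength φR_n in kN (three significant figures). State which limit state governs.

260 kN (block shear governs)

Bolt shear: A_b = π·16²/4 = 201.1 mm²; R_n = 469 × 201.1 × 4 × 1 / 1000 = 377.2 kN → 0.75 × 377.2 = 283 kN.
Bearing: edge l_c = 31, r_n = 119 kN; interior l_c = 47, r_n = 122.9 kN; R_n = 119 + 3·122.9 = 487.7 kN → 366 kN.
Block shear: A_gv = 1880, A_nv = 1320, A_nt = 160 mm²; R_n = min(0.6F_uA_nv, 0.6F_yA_gv) + U_bs·F_u·A_nt = 346 kN → 260 kN.
Block shear governs: 260 kN.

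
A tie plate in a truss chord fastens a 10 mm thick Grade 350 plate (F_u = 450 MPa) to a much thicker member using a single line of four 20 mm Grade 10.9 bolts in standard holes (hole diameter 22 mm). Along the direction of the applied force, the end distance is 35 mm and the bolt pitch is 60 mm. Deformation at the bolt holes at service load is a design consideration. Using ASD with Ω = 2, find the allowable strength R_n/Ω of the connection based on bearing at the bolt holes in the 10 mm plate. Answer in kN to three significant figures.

373 kN

Per bolt r_n = 1.2 l_c t F_u ≤ 2.4 d t F_u; upper limit = 2.4 × 20 × 10 × 450 / 1000 = 216 kN.
Edge bolt: l_c = 35 − 22/2 = 24 mm → 1.2 × 24 × 10 × 450 / 1000 = 129.6 → r_n = 129.6 kN.
Interior bolts: l_c = 60 − 22 = 38 mm → 1.2 × 38 × 10 × 450 / 1000 = 205.2 → r_n = 205.2 kN.
R_n = 1 × 129.6 + 3 × 205.2 = 745.2 kN.
Allowable strength R_n/Ω = 745.2 / 2 = 373 kN.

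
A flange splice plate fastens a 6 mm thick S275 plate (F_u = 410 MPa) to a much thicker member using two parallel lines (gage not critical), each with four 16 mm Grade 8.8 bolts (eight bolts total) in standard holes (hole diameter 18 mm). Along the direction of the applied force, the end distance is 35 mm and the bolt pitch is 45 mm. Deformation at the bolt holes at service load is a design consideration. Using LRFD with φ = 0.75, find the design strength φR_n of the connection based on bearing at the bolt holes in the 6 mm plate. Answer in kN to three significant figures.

Per bolt r_n = 1.2 l_c t F_u ≤ 2.4 d t F_u; upper limit = 2.4 × 16 × 6 × 410 / 1000 = 94.46 kN.
Edge bolt: l_c = 35 − 18/2 = 26 mm → 1.2 × 26 × 6 × 410 / 1000 = 76.75 → r_n = 76.75 kN.
Interior bolts: l_c = 45 − 18 = 27 mm → 1.2 × 27 × 6 × 410 / 1000 = 79.7 → r_n = 79.7 kN.
R_n = 2 × 76.75 + 6 × 79.7 = 631.7 kN.
Design strength φR_n = 0.75 × 631.7 = 474 kN.

474 kN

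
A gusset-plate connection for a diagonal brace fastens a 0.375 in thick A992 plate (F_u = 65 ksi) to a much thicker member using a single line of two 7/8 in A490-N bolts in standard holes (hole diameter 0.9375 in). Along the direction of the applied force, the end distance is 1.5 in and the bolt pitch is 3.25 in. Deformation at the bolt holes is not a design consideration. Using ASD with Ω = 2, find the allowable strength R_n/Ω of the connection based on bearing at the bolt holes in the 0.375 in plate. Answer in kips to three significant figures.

Per bolt r_n = 1.5 l_c t F_u ≤ 3.0 d t F_u; upper limit = 3.0 × 0.875 × 0.375 × 65 = 63.98 kips.
Edge bolt: l_c = 1.5 − 0.9375/2 = 1.031 in → 1.5 × 1.031 × 0.375 × 65 = 37.71 → r_n = 37.71 kips.
Interior bolts: l_c = 3.25 − 0.9375 = 2.312 in → 1.5 × 2.312 × 0.375 × 65 = 84.55 → r_n = 63.98 kips.
R_n = 1 × 37.71 + 1 × 63.98 = 101.7 kips.
Allowable strength R_n/Ω = 101.7 / 2 = 50.8 kips.

50.8 kips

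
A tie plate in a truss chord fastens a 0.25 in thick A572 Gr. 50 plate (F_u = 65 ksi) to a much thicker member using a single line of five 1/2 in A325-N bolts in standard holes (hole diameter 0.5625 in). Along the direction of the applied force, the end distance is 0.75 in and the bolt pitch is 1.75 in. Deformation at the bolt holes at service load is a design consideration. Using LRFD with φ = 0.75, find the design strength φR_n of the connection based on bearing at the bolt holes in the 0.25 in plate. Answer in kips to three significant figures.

Per bolt r_n = 1.2 l_c t F_u ≤ 2.4 d t F_u; upper limit = 2.4 × 0.5 × 0.25 × 65 = 19.5 kips.
Edge bolt: l_c = 0.75 − 0.5625/2 = 0.4688 in → 1.2 × 0.4688 × 0.25 × 65 = 9.141 → r_n = 9.141 kips.
Interior bolts: l_c = 1.75 − 0.5625 = 1.188 in → 1.2 × 1.188 × 0.25 × 65 = 23.16 → r_n = 19.5 kips.
R_n = 1 × 9.141 + 4 × 19.5 = 87.14 kips.
Design strength φR_n = 0.75 × 87.14 = 65.4 kips.

65.4 kips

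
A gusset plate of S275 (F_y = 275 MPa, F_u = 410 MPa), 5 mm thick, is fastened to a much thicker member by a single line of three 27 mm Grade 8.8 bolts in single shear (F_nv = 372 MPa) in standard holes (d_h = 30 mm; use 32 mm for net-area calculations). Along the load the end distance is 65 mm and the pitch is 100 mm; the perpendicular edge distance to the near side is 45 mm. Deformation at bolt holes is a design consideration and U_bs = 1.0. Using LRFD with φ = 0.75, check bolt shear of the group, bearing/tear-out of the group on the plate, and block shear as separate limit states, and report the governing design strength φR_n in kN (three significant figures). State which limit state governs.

Bolt shear: A_b = π·27²/4 = 572.6 mm²; R_n = 372 × 572.6 × 3 × 1 / 1000 = 639 kN → 0.75 × 639 = 479 kN.
Bearing: edge l_c = 50, r_n = 123 kN; interior l_c = 70, r_n = 132.8 kN; R_n = 123 + 2·132.8 = 388.7 kN → 292 kN.
Block shear: A_gv = 1325, A_nv = 925, A_nt = 145 mm²; R_n = min(0.6F_uA_nv, 0.6F_yA_gv) + U_bs·F_u·A_nt = 278.1 kN → 209 kN.
Block shear governs: 209 kN.

209 kN (block shear governs)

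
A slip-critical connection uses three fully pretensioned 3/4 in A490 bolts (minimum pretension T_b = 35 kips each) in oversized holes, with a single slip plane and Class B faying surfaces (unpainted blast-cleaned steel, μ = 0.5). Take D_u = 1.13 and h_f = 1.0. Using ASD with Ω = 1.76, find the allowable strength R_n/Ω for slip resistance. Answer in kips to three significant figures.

33.7 kips

R_n = μ · D_u · h_f · T_b · n_s · n_b = 0.5 × 1.13 × 1.0 × 35 × 1 × 3 = 59.32 kips.
Allowable strength R_n/Ω = 59.32 / 1.76 = 33.7 kips.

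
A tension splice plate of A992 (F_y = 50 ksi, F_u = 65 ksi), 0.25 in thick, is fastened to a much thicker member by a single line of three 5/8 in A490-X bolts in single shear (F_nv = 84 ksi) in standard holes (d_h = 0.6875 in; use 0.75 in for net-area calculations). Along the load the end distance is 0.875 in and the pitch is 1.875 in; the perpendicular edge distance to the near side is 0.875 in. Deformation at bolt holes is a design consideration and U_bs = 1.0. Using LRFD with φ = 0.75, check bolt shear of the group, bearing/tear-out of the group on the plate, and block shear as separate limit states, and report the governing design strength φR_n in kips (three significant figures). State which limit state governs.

26.2 kips (block shear governs)

Bolt shear: A_b = π·0.625²/4 = 0.3068 in²; R_n = 84 × 0.3068 × 3 × 1 = 77.31 kips → 0.75 × 77.31 = 58 kips.
Bearing: edge l_c = 0.5312, r_n = 10.36 kips; interior l_c = 1.188, r_n = 23.16 kips; R_n = 10.36 + 2·23.16 = 56.67 kips → 42.5 kips.
Block shear: A_gv = 1.156, A_nv = 0.6875, A_nt = 0.125 in²; R_n = min(0.6F_uA_nv, 0.6F_yA_gv) + U_bs·F_u·A_nt = 34.94 kips → 26.2 kips.
Block shear governs: 26.2 kips.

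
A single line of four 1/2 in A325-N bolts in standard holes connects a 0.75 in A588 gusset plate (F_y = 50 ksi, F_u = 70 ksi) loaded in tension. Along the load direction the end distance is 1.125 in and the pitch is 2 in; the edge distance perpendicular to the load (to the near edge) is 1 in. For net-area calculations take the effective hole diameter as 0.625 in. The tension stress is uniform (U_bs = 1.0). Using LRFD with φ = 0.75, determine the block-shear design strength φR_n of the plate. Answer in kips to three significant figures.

Shear plane L_v = 1.125 + 3·2 = 7.125 in; A_gv = 7.125 × 0.75 = 5.344 in².
A_nv = (7.125 − 3.5·0.625) × 0.75 = 3.703 in².
A_nt = (1 − 0.5·0.625) × 0.75 = 0.5156 in².
0.6 F_u A_nv = 155.5 kips; 0.6 F_y A_gv = 160.3 kips → shear rupture governs the shear term.
R_n = 155.5 + 1.0 × 70 × 0.5156 = 191.6 kips.
Design strength φR_n = 0.75 × 191.6 = 144 kips.

144 kips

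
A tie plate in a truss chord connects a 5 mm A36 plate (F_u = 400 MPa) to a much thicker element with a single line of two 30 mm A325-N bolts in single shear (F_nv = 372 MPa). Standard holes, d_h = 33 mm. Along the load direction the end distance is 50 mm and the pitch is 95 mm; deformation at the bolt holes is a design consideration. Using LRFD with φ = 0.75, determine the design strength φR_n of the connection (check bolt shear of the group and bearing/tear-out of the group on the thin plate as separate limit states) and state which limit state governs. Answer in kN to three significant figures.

168 kN (bearing governs)

Bolt shear: A_b = π·30²/4 = 706.9 mm²; R_n = 372 × 706.9 × 2 × 1 / 1000 = 525.9 kN → 0.75 × 525.9 = 394 kN.
Bearing (1.2 l_c t F_u ≤ 2.4 d t F_u): upper limit = 2.4·30·5·400 / 1000 = 144 kN.
  Edge l_c = 50 − 33/2 = 33.5 → r_n = 80.4 kN; interior l_c = 95 − 33 = 62 → r_n = 144 kN.
  R_n,bearing = 1·80.4 + 1·144 = 224.4 kN → 0.75 × 224.4 = 168 kN.
Bearing governs: 168 kN.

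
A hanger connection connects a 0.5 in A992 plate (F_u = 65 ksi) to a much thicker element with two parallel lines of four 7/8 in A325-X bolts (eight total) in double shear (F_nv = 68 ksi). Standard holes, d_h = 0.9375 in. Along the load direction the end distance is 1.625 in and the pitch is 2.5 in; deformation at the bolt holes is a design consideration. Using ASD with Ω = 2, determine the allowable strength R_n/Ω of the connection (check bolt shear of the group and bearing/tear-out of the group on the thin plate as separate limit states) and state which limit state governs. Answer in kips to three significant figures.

Bolt shear: A_b = π·0.875²/4 = 0.6013 in²; R_n = 68 × 0.6013 × 8 × 2 = 654.2 kips → 654.2 / 2 = 327 kips.
Bearing (1.2 l_c t F_u ≤ 2.4 d t F_u): upper limit = 2.4·0.875·0.5·65 = 68.25 kips.
  Edge l_c = 1.625 − 0.9375/2 = 1.156 → r_n = 45.09 kips; interior l_c = 2.5 − 0.9375 = 1.562 → r_n = 60.94 kips.
  R_n,bearing = 2·45.09 + 6·60.94 = 455.8 kips → 455.8 / 2 = 228 kips.
Bearing governs: 228 kips.

228 kips (bearing governs)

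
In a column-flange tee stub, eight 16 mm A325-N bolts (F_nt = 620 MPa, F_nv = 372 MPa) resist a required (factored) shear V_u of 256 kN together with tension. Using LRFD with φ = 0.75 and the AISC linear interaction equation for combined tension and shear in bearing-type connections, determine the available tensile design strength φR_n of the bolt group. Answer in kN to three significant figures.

546 kN

A_b = π·16²/4 = 201.1 mm²; f_rv = 256 × 1000 / (8 × 201.1) = 159.2 MPa.
F'_nt = 1.3 F_nt − (F_nt / φF_nv) f_rv = 1.3·620 − (620/(0.75·372))·159.2 = 452.3 MPa, capped at F_nt → F'_nt = 452.3 MPa.
R_n = F'_nt · A_b · n = 452.3 × 201.1 × 8 / 1000 = 727.6 kN.
Design strength φR_n = 0.75 × 727.6 = 546 kN.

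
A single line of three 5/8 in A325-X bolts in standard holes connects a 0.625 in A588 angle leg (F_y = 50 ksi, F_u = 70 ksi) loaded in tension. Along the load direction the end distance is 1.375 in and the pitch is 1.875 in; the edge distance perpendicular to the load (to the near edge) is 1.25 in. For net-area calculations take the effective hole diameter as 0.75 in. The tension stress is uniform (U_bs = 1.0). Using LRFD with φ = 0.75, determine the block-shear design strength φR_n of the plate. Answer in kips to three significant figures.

Shear plane L_v = 1.375 + 2·1.875 = 5.125 in; A_gv = 5.125 × 0.625 = 3.203 in².
A_nv = (5.125 − 2.5·0.75) × 0.625 = 2.031 in².
A_nt = (1.25 − 0.5·0.75) × 0.625 = 0.5469 in².
0.6 F_u A_nv = 85.31 kips; 0.6 F_y A_gv = 96.09 kips → shear rupture governs the shear term.
R_n = 85.31 + 1.0 × 70 × 0.5469 = 123.6 kips.
Design strength φR_n = 0.75 × 123.6 = 92.7 kips.

92.7 kips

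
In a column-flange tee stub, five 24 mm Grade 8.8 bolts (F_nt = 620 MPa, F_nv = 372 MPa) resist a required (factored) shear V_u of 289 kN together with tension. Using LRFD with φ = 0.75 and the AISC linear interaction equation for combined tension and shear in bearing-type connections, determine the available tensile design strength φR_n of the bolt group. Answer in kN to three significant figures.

886 kN

A_b = π·24²/4 = 452.4 mm²; f_rv = 289 × 1000 / (5 × 452.4) = 127.8 MPa.
F'_nt = 1.3 F_nt − (F_nt / φF_nv) f_rv = 1.3·620 − (620/(0.75·372))·127.8 = 522.1 MPa, capped at F_nt → F'_nt = 522.1 MPa.
R_n = F'_nt · A_b · n = 522.1 × 452.4 × 5 / 1000 = 1181 kN.
Design strength φR_n = 0.75 × 1181 = 886 kN.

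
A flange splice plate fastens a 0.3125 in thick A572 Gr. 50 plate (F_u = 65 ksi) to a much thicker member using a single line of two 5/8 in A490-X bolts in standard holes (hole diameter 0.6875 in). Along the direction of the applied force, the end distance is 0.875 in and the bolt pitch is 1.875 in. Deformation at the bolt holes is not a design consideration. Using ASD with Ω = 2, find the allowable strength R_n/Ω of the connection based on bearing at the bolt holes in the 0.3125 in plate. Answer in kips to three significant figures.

26.2 kips

Per bolt r_n = 1.5 l_c t F_u ≤ 3.0 d t F_u; upper limit = 3.0 × 0.625 × 0.3125 × 65 = 38.09 kips.
Edge bolt: l_c = 0.875 − 0.6875/2 = 0.5312 in → 1.5 × 0.5312 × 0.3125 × 65 = 16.19 → r_n = 16.19 kips.
Interior bolts: l_c = 1.875 − 0.6875 = 1.188 in → 1.5 × 1.188 × 0.3125 × 65 = 36.18 → r_n = 36.18 kips.
R_n = 1 × 16.19 + 1 × 36.18 = 52.37 kips.
Allowable strength R_n/Ω = 52.37 / 2 = 26.2 kips.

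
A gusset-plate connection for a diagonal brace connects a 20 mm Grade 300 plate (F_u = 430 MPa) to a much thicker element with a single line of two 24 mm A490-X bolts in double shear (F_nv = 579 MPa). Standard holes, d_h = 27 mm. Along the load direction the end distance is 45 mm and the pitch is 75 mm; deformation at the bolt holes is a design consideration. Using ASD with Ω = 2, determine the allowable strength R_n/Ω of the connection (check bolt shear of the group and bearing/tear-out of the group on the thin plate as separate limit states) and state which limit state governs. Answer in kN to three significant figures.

Bolt shear: A_b = π·24²/4 = 452.4 mm²; R_n = 579 × 452.4 × 2 × 2 / 1000 = 1048 kN → 1048 / 2 = 524 kN.
Bearing (1.2 l_c t F_u ≤ 2.4 d t F_u): upper limit = 2.4·24·20·430 / 1000 = 495.4 kN.
  Edge l_c = 45 − 27/2 = 31.5 → r_n = 325.1 kN; interior l_c = 75 − 27 = 48 → r_n = 495.4 kN.
  R_n,bearing = 1·325.1 + 1·495.4 = 820.4 kN → 820.4 / 2 = 410 kN.
Bearing governs: 410 kN.

410 kN (bearing governs)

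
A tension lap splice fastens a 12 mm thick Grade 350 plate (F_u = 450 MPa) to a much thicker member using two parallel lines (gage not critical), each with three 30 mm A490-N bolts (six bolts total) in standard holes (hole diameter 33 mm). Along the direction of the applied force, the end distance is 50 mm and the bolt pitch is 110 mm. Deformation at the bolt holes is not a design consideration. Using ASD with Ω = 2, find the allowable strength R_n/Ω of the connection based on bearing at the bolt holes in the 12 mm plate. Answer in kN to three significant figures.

1240 kN

Per bolt r_n = 1.5 l_c t F_u ≤ 3.0 d t F_u; upper limit = 3.0 × 30 × 12 × 450 / 1000 = 486 kN.
Edge bolt: l_c = 50 − 33/2 = 33.5 mm → 1.5 × 33.5 × 12 × 450 / 1000 = 271.4 → r_n = 271.4 kN.
Interior bolts: l_c = 110 − 33 = 77 mm → 1.5 × 77 × 12 × 450 / 1000 = 623.7 → r_n = 486 kN.
R_n = 2 × 271.4 + 4 × 486 = 2487 kN.
Allowable strength R_n/Ω = 2487 / 2 = 1240 kN.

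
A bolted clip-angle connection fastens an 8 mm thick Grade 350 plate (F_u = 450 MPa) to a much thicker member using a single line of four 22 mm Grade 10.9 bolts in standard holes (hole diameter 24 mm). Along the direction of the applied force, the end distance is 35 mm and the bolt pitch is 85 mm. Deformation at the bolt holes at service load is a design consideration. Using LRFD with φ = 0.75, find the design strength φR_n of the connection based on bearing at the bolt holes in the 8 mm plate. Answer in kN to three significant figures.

Per bolt r_n = 1.2 l_c t F_u ≤ 2.4 d t F_u; upper limit = 2.4 × 22 × 8 × 450 / 1000 = 190.1 kN.
Edge bolt: l_c = 35 − 24/2 = 23 mm → 1.2 × 23 × 8 × 450 / 1000 = 99.36 → r_n = 99.36 kN.
Interior bolts: l_c = 85 − 24 = 61 mm → 1.2 × 61 × 8 × 450 / 1000 = 263.5 → r_n = 190.1 kN.
R_n = 1 × 99.36 + 3 × 190.1 = 669.6 kN.
Design strength φR_n = 0.75 × 669.6 = 502 kN.

502 kN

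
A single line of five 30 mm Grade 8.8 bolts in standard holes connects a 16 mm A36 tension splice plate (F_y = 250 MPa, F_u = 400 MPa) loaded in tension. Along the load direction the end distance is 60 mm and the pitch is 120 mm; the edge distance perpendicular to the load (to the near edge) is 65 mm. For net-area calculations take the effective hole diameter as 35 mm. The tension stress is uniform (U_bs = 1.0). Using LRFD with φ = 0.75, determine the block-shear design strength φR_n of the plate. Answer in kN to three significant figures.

Shear plane L_v = 60 + 4·120 = 540 mm; A_gv = 540 × 16 = 8640 mm².
A_nv = (540 − 4.5·35) × 16 = 6120 mm².
A_nt = (65 − 0.5·35) × 16 = 760 mm².
0.6 F_u A_nv = 1469 kN; 0.6 F_y A_gv = 1296 kN → shear yielding governs the shear term.
R_n = 1296 + 1.0 × 400 × 760 / 1000 = 1600 kN.
Design strength φR_n = 0.75 × 1600 = 1200 kN.

1200 kN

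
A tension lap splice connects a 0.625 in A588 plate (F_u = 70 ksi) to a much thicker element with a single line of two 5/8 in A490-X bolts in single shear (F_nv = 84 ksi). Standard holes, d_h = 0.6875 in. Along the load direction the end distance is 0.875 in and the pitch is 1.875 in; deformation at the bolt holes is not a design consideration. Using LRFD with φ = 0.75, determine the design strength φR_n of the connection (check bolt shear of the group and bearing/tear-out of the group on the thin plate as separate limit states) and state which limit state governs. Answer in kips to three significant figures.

38.7 kips (bolt shear governs)

Bolt shear: A_b = π·0.625²/4 = 0.3068 in²; R_n = 84 × 0.3068 × 2 × 1 = 51.54 kips → 0.75 × 51.54 = 38.7 kips.
Bearing (1.5 l_c t F_u ≤ 3.0 d t F_u): upper limit = 3.0·0.625·0.625·70 = 82.03 kips.
  Edge l_c = 0.875 − 0.6875/2 = 0.5312 → r_n = 34.86 kips; interior l_c = 1.875 − 0.6875 = 1.188 → r_n = 77.93 kips.
  R_n,bearing = 1·34.86 + 1·77.93 = 112.8 kips → 0.75 × 112.8 = 84.6 kips.
Bolt shear governs: 38.7 kips.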